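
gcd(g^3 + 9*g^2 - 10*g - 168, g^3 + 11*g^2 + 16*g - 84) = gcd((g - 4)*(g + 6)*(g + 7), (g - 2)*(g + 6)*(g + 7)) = g^2 + 13*g + 42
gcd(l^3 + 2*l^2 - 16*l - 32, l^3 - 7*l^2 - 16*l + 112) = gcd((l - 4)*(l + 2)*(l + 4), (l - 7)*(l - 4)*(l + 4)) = l^2 - 16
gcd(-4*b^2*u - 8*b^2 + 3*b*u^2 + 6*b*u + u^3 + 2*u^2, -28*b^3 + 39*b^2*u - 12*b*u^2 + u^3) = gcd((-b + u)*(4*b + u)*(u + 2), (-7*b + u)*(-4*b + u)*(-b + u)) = -b + u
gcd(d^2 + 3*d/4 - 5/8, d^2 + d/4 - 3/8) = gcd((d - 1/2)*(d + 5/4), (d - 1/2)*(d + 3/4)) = d - 1/2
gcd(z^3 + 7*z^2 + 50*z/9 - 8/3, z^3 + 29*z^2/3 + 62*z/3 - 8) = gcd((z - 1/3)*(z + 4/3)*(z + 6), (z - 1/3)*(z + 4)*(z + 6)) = z^2 + 17*z/3 - 2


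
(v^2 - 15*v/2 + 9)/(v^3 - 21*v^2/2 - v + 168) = (2*v - 3)/(2*v^2 - 9*v - 56)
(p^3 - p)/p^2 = p - 1/p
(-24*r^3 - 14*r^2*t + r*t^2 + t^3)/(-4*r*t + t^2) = 6*r^2/t + 5*r + t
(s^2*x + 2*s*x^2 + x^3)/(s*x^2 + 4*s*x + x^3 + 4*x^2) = (s + x)/(x + 4)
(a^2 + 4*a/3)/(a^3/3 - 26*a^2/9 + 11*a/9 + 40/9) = 3*a*(3*a + 4)/(3*a^3 - 26*a^2 + 11*a + 40)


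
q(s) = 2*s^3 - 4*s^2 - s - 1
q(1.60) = -4.65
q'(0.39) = -3.21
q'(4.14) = 68.72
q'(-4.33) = 146.13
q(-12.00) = -4021.00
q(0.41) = -1.94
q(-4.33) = -234.03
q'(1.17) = -2.15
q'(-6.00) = 263.00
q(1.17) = -4.44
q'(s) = 6*s^2 - 8*s - 1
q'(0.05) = -1.38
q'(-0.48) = 4.22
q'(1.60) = 1.56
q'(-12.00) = 959.00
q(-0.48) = -1.66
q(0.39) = -1.88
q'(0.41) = -3.27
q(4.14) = 68.22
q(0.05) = -1.06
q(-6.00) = -571.00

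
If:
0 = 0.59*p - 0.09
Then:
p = 0.15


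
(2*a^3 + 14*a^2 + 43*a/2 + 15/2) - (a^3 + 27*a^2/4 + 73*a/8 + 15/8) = a^3 + 29*a^2/4 + 99*a/8 + 45/8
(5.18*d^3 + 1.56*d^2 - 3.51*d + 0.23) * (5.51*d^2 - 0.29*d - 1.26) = 28.5418*d^5 + 7.0934*d^4 - 26.3193*d^3 + 0.3196*d^2 + 4.3559*d - 0.2898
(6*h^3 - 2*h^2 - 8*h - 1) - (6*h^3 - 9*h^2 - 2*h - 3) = 7*h^2 - 6*h + 2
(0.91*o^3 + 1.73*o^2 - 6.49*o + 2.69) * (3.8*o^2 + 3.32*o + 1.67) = 3.458*o^5 + 9.5952*o^4 - 17.3987*o^3 - 8.4357*o^2 - 1.9075*o + 4.4923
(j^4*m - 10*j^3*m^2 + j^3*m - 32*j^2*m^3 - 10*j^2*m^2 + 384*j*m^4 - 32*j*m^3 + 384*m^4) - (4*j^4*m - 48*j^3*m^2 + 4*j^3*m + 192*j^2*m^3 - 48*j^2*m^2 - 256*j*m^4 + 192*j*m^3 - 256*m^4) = -3*j^4*m + 38*j^3*m^2 - 3*j^3*m - 224*j^2*m^3 + 38*j^2*m^2 + 640*j*m^4 - 224*j*m^3 + 640*m^4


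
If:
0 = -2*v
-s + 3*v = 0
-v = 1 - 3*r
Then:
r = 1/3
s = 0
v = 0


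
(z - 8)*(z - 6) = z^2 - 14*z + 48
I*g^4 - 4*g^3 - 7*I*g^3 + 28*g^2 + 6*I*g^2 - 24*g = g*(g - 6)*(g + 4*I)*(I*g - I)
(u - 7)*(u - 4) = u^2 - 11*u + 28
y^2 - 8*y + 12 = (y - 6)*(y - 2)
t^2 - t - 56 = (t - 8)*(t + 7)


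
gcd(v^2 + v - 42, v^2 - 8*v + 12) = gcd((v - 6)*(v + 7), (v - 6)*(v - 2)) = v - 6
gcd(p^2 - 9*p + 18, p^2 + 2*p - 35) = 1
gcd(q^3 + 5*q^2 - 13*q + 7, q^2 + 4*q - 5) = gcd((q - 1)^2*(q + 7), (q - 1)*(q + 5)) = q - 1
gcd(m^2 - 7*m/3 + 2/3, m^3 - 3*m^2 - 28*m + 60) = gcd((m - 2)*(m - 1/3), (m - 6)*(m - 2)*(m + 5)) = m - 2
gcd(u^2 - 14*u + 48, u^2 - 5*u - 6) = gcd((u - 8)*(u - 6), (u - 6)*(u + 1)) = u - 6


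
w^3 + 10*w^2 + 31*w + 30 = (w + 2)*(w + 3)*(w + 5)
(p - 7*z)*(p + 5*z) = p^2 - 2*p*z - 35*z^2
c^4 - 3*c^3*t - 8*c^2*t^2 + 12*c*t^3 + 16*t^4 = (c - 4*t)*(c - 2*t)*(c + t)*(c + 2*t)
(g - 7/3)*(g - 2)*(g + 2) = g^3 - 7*g^2/3 - 4*g + 28/3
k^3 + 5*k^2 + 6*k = k*(k + 2)*(k + 3)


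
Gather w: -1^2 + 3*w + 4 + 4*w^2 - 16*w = 4*w^2 - 13*w + 3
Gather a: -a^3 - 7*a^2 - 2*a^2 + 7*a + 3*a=-a^3 - 9*a^2 + 10*a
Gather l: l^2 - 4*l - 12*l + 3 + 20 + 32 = l^2 - 16*l + 55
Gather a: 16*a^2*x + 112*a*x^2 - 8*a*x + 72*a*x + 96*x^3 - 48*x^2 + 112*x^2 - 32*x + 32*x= 16*a^2*x + a*(112*x^2 + 64*x) + 96*x^3 + 64*x^2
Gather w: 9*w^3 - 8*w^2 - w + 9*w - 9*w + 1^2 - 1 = 9*w^3 - 8*w^2 - w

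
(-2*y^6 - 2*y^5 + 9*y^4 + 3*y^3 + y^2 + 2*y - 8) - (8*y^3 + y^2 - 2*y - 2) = -2*y^6 - 2*y^5 + 9*y^4 - 5*y^3 + 4*y - 6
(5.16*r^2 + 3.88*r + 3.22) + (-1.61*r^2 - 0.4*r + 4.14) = 3.55*r^2 + 3.48*r + 7.36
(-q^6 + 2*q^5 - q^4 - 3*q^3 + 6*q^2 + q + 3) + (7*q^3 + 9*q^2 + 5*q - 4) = -q^6 + 2*q^5 - q^4 + 4*q^3 + 15*q^2 + 6*q - 1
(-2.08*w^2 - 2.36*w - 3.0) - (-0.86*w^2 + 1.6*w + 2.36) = -1.22*w^2 - 3.96*w - 5.36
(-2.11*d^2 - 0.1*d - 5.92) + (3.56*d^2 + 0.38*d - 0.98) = 1.45*d^2 + 0.28*d - 6.9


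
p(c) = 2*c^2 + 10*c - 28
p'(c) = 4*c + 10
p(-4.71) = -30.73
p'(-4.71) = -8.84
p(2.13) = 2.37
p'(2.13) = 18.52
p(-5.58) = -21.53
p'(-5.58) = -12.32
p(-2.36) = -40.46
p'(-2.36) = 0.56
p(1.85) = -2.66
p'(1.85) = 17.40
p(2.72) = 14.00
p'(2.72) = 20.88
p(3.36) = 28.18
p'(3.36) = 23.44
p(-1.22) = -37.22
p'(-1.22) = 5.12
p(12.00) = 380.00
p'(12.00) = 58.00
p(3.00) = 20.00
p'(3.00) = 22.00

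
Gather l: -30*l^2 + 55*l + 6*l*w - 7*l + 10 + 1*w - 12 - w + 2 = -30*l^2 + l*(6*w + 48)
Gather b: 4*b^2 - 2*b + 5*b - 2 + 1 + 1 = 4*b^2 + 3*b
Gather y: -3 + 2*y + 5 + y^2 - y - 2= y^2 + y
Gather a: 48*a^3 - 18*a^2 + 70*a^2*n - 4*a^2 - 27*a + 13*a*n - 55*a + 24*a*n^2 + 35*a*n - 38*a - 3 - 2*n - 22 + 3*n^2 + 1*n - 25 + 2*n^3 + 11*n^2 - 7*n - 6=48*a^3 + a^2*(70*n - 22) + a*(24*n^2 + 48*n - 120) + 2*n^3 + 14*n^2 - 8*n - 56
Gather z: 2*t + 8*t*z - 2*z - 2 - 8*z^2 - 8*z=2*t - 8*z^2 + z*(8*t - 10) - 2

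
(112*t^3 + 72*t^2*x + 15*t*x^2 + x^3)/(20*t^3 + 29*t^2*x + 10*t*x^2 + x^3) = (28*t^2 + 11*t*x + x^2)/(5*t^2 + 6*t*x + x^2)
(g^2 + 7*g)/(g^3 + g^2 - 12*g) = (g + 7)/(g^2 + g - 12)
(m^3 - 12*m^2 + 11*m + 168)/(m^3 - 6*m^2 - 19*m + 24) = (m - 7)/(m - 1)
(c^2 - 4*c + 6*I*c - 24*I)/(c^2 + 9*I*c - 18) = (c - 4)/(c + 3*I)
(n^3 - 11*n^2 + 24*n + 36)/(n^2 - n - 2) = (n^2 - 12*n + 36)/(n - 2)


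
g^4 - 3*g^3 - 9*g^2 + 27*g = g*(g - 3)^2*(g + 3)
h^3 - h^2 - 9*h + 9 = (h - 3)*(h - 1)*(h + 3)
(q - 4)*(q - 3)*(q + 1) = q^3 - 6*q^2 + 5*q + 12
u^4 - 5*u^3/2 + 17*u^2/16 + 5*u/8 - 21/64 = (u - 7/4)*(u - 3/4)*(u - 1/2)*(u + 1/2)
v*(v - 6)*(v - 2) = v^3 - 8*v^2 + 12*v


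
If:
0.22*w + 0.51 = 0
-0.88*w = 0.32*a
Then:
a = 6.38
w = -2.32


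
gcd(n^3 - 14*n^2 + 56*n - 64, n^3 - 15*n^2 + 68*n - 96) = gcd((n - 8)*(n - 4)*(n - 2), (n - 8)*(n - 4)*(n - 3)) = n^2 - 12*n + 32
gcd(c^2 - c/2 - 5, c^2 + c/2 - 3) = c + 2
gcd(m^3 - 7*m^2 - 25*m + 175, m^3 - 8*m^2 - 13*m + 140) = m^2 - 12*m + 35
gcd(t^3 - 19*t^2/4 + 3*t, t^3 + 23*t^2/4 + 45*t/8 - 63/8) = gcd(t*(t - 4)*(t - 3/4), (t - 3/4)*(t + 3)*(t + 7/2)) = t - 3/4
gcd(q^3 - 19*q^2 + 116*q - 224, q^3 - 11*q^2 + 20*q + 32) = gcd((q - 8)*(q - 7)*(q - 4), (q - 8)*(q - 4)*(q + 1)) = q^2 - 12*q + 32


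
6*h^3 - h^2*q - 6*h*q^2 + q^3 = (-6*h + q)*(-h + q)*(h + q)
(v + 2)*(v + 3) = v^2 + 5*v + 6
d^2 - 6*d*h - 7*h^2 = (d - 7*h)*(d + h)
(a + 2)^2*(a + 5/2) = a^3 + 13*a^2/2 + 14*a + 10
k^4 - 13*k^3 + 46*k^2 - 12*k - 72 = (k - 6)^2*(k - 2)*(k + 1)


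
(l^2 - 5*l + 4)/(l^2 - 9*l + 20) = (l - 1)/(l - 5)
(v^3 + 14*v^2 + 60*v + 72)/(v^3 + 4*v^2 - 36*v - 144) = (v^2 + 8*v + 12)/(v^2 - 2*v - 24)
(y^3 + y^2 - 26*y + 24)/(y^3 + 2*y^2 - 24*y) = (y - 1)/y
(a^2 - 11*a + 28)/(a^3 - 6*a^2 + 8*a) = (a - 7)/(a*(a - 2))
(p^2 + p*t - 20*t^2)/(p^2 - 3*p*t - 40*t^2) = (p - 4*t)/(p - 8*t)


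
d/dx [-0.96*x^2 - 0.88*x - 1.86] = -1.92*x - 0.88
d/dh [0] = 0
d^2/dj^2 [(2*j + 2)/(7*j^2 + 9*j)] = 4*(49*j^3 + 147*j^2 + 189*j + 81)/(j^3*(343*j^3 + 1323*j^2 + 1701*j + 729))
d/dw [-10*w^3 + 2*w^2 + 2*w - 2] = -30*w^2 + 4*w + 2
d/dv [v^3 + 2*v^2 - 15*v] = 3*v^2 + 4*v - 15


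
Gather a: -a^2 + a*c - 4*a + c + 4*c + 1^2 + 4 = -a^2 + a*(c - 4) + 5*c + 5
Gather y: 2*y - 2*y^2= -2*y^2 + 2*y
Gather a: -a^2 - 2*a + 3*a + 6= -a^2 + a + 6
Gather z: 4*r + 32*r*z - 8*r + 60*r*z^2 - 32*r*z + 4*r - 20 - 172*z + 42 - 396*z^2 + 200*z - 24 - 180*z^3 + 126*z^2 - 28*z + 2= -180*z^3 + z^2*(60*r - 270)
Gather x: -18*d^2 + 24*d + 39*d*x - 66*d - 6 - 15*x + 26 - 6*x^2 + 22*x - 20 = -18*d^2 - 42*d - 6*x^2 + x*(39*d + 7)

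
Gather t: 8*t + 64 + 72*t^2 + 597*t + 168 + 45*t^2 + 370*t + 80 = 117*t^2 + 975*t + 312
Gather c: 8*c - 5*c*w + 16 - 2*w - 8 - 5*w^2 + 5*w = c*(8 - 5*w) - 5*w^2 + 3*w + 8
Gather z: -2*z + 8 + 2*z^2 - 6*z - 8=2*z^2 - 8*z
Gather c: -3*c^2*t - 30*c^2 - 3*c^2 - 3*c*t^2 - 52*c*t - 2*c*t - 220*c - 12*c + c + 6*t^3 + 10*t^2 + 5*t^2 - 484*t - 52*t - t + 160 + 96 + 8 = c^2*(-3*t - 33) + c*(-3*t^2 - 54*t - 231) + 6*t^3 + 15*t^2 - 537*t + 264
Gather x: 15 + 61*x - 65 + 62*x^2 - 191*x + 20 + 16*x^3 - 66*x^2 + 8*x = 16*x^3 - 4*x^2 - 122*x - 30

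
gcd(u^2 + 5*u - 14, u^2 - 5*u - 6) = 1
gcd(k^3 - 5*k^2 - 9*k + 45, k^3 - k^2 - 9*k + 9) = k^2 - 9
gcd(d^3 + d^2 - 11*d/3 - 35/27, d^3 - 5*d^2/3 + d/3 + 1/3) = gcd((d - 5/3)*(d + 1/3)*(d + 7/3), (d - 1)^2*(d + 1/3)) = d + 1/3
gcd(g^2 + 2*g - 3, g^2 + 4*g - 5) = g - 1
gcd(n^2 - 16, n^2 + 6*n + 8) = n + 4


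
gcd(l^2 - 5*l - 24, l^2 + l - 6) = l + 3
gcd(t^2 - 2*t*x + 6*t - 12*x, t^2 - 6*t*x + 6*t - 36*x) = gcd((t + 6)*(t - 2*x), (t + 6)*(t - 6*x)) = t + 6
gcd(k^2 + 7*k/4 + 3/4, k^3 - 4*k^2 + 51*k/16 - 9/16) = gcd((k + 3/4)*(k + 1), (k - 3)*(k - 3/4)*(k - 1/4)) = 1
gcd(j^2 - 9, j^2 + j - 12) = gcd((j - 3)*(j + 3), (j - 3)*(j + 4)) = j - 3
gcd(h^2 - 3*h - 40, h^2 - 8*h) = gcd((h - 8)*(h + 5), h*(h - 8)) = h - 8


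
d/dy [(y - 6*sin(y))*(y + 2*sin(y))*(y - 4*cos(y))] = -4*sqrt(2)*y^2*cos(y + pi/4) + 3*y^2 - 12*y*sin(2*y) - 8*sqrt(2)*y*sin(y + pi/4) + 16*y*cos(2*y) - 12*sin(y) + 8*sin(2*y) + 36*sin(3*y) + 6*cos(2*y) - 6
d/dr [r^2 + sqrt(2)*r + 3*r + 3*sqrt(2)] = 2*r + sqrt(2) + 3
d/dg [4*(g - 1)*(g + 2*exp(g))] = 8*g*exp(g) + 8*g - 4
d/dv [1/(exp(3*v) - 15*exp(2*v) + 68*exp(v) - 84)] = (-3*exp(2*v) + 30*exp(v) - 68)*exp(v)/(exp(3*v) - 15*exp(2*v) + 68*exp(v) - 84)^2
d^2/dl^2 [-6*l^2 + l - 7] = -12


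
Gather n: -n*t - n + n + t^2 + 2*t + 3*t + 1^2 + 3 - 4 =-n*t + t^2 + 5*t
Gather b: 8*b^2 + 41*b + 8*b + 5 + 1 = 8*b^2 + 49*b + 6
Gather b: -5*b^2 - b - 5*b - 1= -5*b^2 - 6*b - 1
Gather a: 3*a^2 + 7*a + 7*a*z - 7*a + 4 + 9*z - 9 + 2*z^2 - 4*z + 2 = 3*a^2 + 7*a*z + 2*z^2 + 5*z - 3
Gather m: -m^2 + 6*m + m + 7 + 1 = -m^2 + 7*m + 8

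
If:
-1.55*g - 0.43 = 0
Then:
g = -0.28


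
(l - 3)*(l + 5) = l^2 + 2*l - 15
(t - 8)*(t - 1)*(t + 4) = t^3 - 5*t^2 - 28*t + 32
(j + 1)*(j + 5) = j^2 + 6*j + 5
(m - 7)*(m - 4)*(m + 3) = m^3 - 8*m^2 - 5*m + 84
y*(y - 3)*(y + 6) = y^3 + 3*y^2 - 18*y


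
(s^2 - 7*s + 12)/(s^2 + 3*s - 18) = (s - 4)/(s + 6)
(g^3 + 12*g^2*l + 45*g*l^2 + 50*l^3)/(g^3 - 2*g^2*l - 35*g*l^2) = (g^2 + 7*g*l + 10*l^2)/(g*(g - 7*l))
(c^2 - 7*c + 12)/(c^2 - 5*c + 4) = (c - 3)/(c - 1)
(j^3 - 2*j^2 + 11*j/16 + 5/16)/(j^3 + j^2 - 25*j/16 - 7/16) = (4*j - 5)/(4*j + 7)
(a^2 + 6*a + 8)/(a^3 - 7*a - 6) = (a + 4)/(a^2 - 2*a - 3)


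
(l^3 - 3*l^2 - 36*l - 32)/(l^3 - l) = (l^2 - 4*l - 32)/(l*(l - 1))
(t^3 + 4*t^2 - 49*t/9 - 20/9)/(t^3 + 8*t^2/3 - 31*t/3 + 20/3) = (t + 1/3)/(t - 1)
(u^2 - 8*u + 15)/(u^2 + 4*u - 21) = (u - 5)/(u + 7)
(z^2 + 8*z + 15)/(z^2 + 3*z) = (z + 5)/z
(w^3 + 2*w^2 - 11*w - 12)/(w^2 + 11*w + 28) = (w^2 - 2*w - 3)/(w + 7)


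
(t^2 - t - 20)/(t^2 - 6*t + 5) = (t + 4)/(t - 1)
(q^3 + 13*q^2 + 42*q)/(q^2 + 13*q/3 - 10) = 3*q*(q + 7)/(3*q - 5)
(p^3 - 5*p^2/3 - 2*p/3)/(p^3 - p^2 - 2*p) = (p + 1/3)/(p + 1)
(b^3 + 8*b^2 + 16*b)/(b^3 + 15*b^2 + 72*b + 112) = b/(b + 7)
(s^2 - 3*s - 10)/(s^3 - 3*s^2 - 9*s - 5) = (s + 2)/(s^2 + 2*s + 1)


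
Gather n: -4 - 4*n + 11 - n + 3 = 10 - 5*n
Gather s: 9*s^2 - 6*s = 9*s^2 - 6*s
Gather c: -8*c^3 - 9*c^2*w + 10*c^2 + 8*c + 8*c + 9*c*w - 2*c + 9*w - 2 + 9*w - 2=-8*c^3 + c^2*(10 - 9*w) + c*(9*w + 14) + 18*w - 4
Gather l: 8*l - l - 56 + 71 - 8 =7*l + 7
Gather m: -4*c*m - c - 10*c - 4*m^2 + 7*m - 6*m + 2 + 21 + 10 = -11*c - 4*m^2 + m*(1 - 4*c) + 33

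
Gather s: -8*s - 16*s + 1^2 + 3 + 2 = 6 - 24*s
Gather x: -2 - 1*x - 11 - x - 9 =-2*x - 22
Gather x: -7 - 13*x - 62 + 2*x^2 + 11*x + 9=2*x^2 - 2*x - 60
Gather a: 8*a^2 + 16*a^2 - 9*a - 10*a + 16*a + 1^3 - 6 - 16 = 24*a^2 - 3*a - 21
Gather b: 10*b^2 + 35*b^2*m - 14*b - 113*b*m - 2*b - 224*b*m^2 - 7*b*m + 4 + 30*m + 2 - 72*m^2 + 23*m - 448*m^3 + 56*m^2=b^2*(35*m + 10) + b*(-224*m^2 - 120*m - 16) - 448*m^3 - 16*m^2 + 53*m + 6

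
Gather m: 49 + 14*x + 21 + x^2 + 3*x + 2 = x^2 + 17*x + 72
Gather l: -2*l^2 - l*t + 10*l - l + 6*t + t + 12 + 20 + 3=-2*l^2 + l*(9 - t) + 7*t + 35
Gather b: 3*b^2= 3*b^2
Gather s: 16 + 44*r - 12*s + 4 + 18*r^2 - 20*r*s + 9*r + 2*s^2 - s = 18*r^2 + 53*r + 2*s^2 + s*(-20*r - 13) + 20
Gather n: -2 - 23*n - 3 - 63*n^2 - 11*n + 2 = -63*n^2 - 34*n - 3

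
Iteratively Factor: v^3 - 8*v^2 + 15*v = (v)*(v^2 - 8*v + 15) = v*(v - 5)*(v - 3)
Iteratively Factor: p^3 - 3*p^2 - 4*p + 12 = (p - 2)*(p^2 - p - 6) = (p - 3)*(p - 2)*(p + 2)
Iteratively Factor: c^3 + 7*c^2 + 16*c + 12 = (c + 2)*(c^2 + 5*c + 6) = (c + 2)*(c + 3)*(c + 2)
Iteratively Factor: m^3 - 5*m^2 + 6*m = (m - 2)*(m^2 - 3*m) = (m - 3)*(m - 2)*(m)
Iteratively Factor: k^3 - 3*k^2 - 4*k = (k)*(k^2 - 3*k - 4) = k*(k + 1)*(k - 4)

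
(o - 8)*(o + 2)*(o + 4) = o^3 - 2*o^2 - 40*o - 64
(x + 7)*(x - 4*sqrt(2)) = x^2 - 4*sqrt(2)*x + 7*x - 28*sqrt(2)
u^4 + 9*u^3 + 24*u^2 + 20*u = u*(u + 2)^2*(u + 5)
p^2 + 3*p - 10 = (p - 2)*(p + 5)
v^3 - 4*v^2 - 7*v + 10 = (v - 5)*(v - 1)*(v + 2)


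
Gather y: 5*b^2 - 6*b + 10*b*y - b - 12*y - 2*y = 5*b^2 - 7*b + y*(10*b - 14)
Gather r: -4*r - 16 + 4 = -4*r - 12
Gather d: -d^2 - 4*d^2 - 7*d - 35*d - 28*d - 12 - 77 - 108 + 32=-5*d^2 - 70*d - 165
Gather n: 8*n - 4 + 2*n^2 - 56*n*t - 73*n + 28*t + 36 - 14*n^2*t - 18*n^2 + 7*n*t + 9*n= n^2*(-14*t - 16) + n*(-49*t - 56) + 28*t + 32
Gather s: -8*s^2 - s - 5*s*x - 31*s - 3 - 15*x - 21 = -8*s^2 + s*(-5*x - 32) - 15*x - 24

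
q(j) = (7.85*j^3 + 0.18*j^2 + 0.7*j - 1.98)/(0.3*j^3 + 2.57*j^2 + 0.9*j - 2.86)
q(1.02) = 6.91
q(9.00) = 13.29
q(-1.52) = -46.02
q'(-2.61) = 4.29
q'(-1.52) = -255.81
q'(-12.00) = 14.63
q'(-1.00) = -31.60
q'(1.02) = -22.20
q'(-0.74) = -8.63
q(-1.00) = 6.95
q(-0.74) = 2.49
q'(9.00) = 0.73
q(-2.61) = -20.41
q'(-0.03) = -0.07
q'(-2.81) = 5.79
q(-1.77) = -23.87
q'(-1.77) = -28.18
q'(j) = (-0.9*j^2 - 5.14*j - 0.9)*(7.85*j^3 + 0.18*j^2 + 0.7*j - 1.98)/(0.3*j^3 + 2.57*j^2 + 0.9*j - 2.86)^2 + (23.55*j^2 + 0.36*j + 0.7)/(0.3*j^3 + 2.57*j^2 + 0.9*j - 2.86) = (20.1205*j^4 + 13.71*j^3 - 67.208*j^2 + 9.1476*j - 0.22)/(0.09*j^6 + 1.542*j^5 + 7.1449*j^4 + 2.91*j^3 - 13.8904*j^2 - 5.148*j + 8.1796)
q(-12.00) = 83.65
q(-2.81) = -21.42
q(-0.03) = 0.69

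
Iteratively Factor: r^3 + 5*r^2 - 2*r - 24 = (r + 3)*(r^2 + 2*r - 8) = (r + 3)*(r + 4)*(r - 2)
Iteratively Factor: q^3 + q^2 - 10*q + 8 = (q + 4)*(q^2 - 3*q + 2) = (q - 1)*(q + 4)*(q - 2)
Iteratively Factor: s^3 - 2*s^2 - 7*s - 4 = (s + 1)*(s^2 - 3*s - 4) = (s + 1)^2*(s - 4)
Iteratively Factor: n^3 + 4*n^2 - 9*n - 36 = (n + 3)*(n^2 + n - 12) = (n + 3)*(n + 4)*(n - 3)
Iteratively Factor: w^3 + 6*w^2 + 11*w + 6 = (w + 1)*(w^2 + 5*w + 6) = (w + 1)*(w + 2)*(w + 3)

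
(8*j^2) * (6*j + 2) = 48*j^3 + 16*j^2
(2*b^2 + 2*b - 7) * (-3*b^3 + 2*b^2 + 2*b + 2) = -6*b^5 - 2*b^4 + 29*b^3 - 6*b^2 - 10*b - 14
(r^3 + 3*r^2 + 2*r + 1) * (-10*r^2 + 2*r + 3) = -10*r^5 - 28*r^4 - 11*r^3 + 3*r^2 + 8*r + 3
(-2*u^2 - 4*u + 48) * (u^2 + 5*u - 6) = -2*u^4 - 14*u^3 + 40*u^2 + 264*u - 288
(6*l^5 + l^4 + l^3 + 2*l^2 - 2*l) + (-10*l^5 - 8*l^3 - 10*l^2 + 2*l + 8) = -4*l^5 + l^4 - 7*l^3 - 8*l^2 + 8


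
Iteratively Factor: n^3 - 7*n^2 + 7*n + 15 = (n - 5)*(n^2 - 2*n - 3) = (n - 5)*(n - 3)*(n + 1)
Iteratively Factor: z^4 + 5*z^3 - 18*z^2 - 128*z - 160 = (z - 5)*(z^3 + 10*z^2 + 32*z + 32) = (z - 5)*(z + 4)*(z^2 + 6*z + 8) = (z - 5)*(z + 2)*(z + 4)*(z + 4)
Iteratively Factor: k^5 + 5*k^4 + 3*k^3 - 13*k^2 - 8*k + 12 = (k + 2)*(k^4 + 3*k^3 - 3*k^2 - 7*k + 6) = (k - 1)*(k + 2)*(k^3 + 4*k^2 + k - 6) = (k - 1)^2*(k + 2)*(k^2 + 5*k + 6) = (k - 1)^2*(k + 2)*(k + 3)*(k + 2)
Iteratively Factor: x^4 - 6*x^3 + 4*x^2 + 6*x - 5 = (x - 1)*(x^3 - 5*x^2 - x + 5) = (x - 1)^2*(x^2 - 4*x - 5) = (x - 1)^2*(x + 1)*(x - 5)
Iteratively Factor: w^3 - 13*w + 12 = (w - 3)*(w^2 + 3*w - 4) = (w - 3)*(w + 4)*(w - 1)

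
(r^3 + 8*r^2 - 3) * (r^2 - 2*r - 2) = r^5 + 6*r^4 - 18*r^3 - 19*r^2 + 6*r + 6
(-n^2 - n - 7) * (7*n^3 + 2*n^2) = -7*n^5 - 9*n^4 - 51*n^3 - 14*n^2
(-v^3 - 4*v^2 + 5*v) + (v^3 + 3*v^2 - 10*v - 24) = -v^2 - 5*v - 24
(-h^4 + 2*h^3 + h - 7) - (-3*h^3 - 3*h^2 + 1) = -h^4 + 5*h^3 + 3*h^2 + h - 8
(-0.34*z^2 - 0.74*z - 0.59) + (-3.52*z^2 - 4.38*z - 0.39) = -3.86*z^2 - 5.12*z - 0.98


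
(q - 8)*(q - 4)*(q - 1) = q^3 - 13*q^2 + 44*q - 32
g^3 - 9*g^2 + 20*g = g*(g - 5)*(g - 4)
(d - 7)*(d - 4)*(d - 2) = d^3 - 13*d^2 + 50*d - 56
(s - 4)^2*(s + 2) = s^3 - 6*s^2 + 32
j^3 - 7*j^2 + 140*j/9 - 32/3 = (j - 3)*(j - 8/3)*(j - 4/3)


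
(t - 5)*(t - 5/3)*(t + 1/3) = t^3 - 19*t^2/3 + 55*t/9 + 25/9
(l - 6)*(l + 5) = l^2 - l - 30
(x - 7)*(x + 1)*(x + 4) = x^3 - 2*x^2 - 31*x - 28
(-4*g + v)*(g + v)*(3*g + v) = -12*g^3 - 13*g^2*v + v^3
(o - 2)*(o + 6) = o^2 + 4*o - 12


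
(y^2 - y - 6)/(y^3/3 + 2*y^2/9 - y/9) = 9*(y^2 - y - 6)/(y*(3*y^2 + 2*y - 1))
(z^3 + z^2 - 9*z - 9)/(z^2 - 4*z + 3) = (z^2 + 4*z + 3)/(z - 1)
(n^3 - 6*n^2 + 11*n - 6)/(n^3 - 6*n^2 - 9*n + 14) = (n^2 - 5*n + 6)/(n^2 - 5*n - 14)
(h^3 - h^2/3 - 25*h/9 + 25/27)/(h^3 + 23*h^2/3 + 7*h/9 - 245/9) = (9*h^2 + 12*h - 5)/(3*(3*h^2 + 28*h + 49))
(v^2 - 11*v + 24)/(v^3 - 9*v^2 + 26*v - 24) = (v - 8)/(v^2 - 6*v + 8)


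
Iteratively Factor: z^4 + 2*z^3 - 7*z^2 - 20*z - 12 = (z + 2)*(z^3 - 7*z - 6) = (z + 2)^2*(z^2 - 2*z - 3) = (z + 1)*(z + 2)^2*(z - 3)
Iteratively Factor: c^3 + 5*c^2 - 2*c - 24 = (c - 2)*(c^2 + 7*c + 12) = (c - 2)*(c + 4)*(c + 3)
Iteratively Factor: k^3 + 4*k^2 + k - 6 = (k + 2)*(k^2 + 2*k - 3) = (k - 1)*(k + 2)*(k + 3)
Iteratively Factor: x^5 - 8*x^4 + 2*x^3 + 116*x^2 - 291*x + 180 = (x - 1)*(x^4 - 7*x^3 - 5*x^2 + 111*x - 180) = (x - 3)*(x - 1)*(x^3 - 4*x^2 - 17*x + 60) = (x - 5)*(x - 3)*(x - 1)*(x^2 + x - 12) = (x - 5)*(x - 3)^2*(x - 1)*(x + 4)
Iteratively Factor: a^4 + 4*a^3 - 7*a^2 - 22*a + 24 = (a - 2)*(a^3 + 6*a^2 + 5*a - 12) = (a - 2)*(a + 4)*(a^2 + 2*a - 3) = (a - 2)*(a - 1)*(a + 4)*(a + 3)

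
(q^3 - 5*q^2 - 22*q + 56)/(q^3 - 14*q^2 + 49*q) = (q^2 + 2*q - 8)/(q*(q - 7))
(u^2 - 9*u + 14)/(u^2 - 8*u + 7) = (u - 2)/(u - 1)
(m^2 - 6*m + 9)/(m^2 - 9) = (m - 3)/(m + 3)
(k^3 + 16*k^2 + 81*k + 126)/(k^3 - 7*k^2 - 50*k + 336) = (k^2 + 9*k + 18)/(k^2 - 14*k + 48)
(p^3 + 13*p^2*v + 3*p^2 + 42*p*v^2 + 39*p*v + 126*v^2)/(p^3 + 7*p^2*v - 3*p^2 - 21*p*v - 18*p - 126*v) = (p + 6*v)/(p - 6)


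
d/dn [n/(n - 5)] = -5/(n - 5)^2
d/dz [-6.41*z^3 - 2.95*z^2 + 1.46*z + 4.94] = -19.23*z^2 - 5.9*z + 1.46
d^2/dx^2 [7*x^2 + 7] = 14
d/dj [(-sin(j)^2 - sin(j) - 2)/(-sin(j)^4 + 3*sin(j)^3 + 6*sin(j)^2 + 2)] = 2*(-sin(j)^5 - sin(j)^3 + 12*sin(j)^2 + 10*sin(j) - 1)*cos(j)/(sin(j)^4 - 3*sin(j)^3 - 6*sin(j)^2 - 2)^2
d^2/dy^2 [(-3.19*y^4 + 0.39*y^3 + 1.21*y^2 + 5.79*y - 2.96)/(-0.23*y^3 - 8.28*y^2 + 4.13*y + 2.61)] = (4.44089209850063e-16*y^8 + 444.820368*y^6 - 647.089866*y^5 - 161.147172*y^4 - 287.623434000001*y^3 + 1237.667334*y^2 - 1363.366242*y + 337.251796)/(0.012167*y^9 + 1.314036*y^8 + 46.649865*y^7 + 520.058313*y^6 - 867.492219*y^5 - 98.243442*y^4 + 469.770976*y^3 + 35.657037*y^2 - 84.401919*y - 17.779581)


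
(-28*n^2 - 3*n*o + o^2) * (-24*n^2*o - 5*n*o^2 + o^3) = 672*n^4*o + 212*n^3*o^2 - 37*n^2*o^3 - 8*n*o^4 + o^5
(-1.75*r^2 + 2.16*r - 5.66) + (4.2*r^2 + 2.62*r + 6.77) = 2.45*r^2 + 4.78*r + 1.11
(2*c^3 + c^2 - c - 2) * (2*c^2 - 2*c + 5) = 4*c^5 - 2*c^4 + 6*c^3 + 3*c^2 - c - 10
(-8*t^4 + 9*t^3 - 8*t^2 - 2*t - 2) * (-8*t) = 64*t^5 - 72*t^4 + 64*t^3 + 16*t^2 + 16*t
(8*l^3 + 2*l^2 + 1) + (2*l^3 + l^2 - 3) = 10*l^3 + 3*l^2 - 2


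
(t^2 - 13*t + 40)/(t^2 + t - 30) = (t - 8)/(t + 6)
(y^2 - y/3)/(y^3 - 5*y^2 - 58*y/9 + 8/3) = 3*y/(3*y^2 - 14*y - 24)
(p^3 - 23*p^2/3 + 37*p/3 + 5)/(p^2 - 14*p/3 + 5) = (3*p^2 - 14*p - 5)/(3*p - 5)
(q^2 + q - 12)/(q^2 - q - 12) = (-q^2 - q + 12)/(-q^2 + q + 12)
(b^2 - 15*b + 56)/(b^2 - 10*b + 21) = (b - 8)/(b - 3)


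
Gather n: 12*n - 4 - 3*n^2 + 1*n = -3*n^2 + 13*n - 4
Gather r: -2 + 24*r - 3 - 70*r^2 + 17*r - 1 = -70*r^2 + 41*r - 6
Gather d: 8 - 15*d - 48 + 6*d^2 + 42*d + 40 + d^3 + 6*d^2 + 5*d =d^3 + 12*d^2 + 32*d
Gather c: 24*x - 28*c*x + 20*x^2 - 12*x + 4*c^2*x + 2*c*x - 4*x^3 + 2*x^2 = 4*c^2*x - 26*c*x - 4*x^3 + 22*x^2 + 12*x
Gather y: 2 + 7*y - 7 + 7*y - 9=14*y - 14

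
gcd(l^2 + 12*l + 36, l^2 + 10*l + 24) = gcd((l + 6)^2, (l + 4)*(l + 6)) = l + 6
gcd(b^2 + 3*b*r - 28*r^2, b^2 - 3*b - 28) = 1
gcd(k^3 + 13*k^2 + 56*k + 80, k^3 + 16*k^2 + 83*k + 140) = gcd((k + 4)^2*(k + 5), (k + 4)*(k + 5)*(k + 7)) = k^2 + 9*k + 20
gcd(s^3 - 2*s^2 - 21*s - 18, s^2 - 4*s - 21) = s + 3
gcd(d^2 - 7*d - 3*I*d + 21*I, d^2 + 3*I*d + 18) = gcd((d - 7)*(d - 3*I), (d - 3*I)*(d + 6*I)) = d - 3*I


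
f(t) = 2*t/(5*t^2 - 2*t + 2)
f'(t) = 2*t*(2 - 10*t)/(5*t^2 - 2*t + 2)^2 + 2/(5*t^2 - 2*t + 2)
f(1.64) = 0.27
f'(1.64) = -0.15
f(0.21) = 0.23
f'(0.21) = 1.10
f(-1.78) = -0.17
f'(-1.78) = -0.06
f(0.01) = 0.01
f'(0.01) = 1.02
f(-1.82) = -0.16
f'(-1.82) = -0.06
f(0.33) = 0.35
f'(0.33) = 0.82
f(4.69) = 0.09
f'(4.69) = -0.02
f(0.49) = 0.44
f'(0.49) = 0.32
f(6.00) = 0.07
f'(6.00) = -0.01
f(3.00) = 0.15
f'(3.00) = -0.05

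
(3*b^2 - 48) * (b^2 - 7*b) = 3*b^4 - 21*b^3 - 48*b^2 + 336*b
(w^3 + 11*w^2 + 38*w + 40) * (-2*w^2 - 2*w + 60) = -2*w^5 - 24*w^4 - 38*w^3 + 504*w^2 + 2200*w + 2400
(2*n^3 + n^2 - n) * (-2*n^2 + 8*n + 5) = -4*n^5 + 14*n^4 + 20*n^3 - 3*n^2 - 5*n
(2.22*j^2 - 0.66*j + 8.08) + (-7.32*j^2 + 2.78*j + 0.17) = -5.1*j^2 + 2.12*j + 8.25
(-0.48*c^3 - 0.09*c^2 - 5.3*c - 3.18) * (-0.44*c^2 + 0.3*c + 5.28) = 0.2112*c^5 - 0.1044*c^4 - 0.2294*c^3 - 0.666*c^2 - 28.938*c - 16.7904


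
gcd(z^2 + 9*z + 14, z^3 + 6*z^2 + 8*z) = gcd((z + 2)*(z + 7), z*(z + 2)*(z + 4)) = z + 2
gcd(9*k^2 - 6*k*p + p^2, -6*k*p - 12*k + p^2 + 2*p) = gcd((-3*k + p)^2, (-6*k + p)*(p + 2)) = 1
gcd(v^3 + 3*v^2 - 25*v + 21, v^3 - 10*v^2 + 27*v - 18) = v^2 - 4*v + 3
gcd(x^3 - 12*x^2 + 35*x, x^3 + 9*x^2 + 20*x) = x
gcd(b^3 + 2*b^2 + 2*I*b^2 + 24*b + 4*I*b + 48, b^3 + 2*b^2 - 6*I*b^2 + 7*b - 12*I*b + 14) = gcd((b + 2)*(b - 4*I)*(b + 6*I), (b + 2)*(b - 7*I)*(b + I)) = b + 2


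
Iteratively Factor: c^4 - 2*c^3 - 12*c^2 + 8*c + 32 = (c - 4)*(c^3 + 2*c^2 - 4*c - 8) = (c - 4)*(c + 2)*(c^2 - 4) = (c - 4)*(c + 2)^2*(c - 2)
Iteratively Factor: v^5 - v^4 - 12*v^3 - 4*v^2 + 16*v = (v)*(v^4 - v^3 - 12*v^2 - 4*v + 16) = v*(v - 4)*(v^3 + 3*v^2 - 4) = v*(v - 4)*(v + 2)*(v^2 + v - 2) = v*(v - 4)*(v + 2)^2*(v - 1)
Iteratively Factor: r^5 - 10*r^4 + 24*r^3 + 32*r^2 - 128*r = (r - 4)*(r^4 - 6*r^3 + 32*r) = (r - 4)*(r + 2)*(r^3 - 8*r^2 + 16*r) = (r - 4)^2*(r + 2)*(r^2 - 4*r) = (r - 4)^3*(r + 2)*(r)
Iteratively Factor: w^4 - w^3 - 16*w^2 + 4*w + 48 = (w + 3)*(w^3 - 4*w^2 - 4*w + 16) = (w + 2)*(w + 3)*(w^2 - 6*w + 8) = (w - 2)*(w + 2)*(w + 3)*(w - 4)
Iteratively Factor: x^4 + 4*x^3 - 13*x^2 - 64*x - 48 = (x + 3)*(x^3 + x^2 - 16*x - 16) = (x + 1)*(x + 3)*(x^2 - 16) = (x - 4)*(x + 1)*(x + 3)*(x + 4)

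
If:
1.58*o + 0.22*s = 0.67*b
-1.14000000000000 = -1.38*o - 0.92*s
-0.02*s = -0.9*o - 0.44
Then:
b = -0.43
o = -0.45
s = 1.91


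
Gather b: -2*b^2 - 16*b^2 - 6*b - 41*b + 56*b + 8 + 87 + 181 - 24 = -18*b^2 + 9*b + 252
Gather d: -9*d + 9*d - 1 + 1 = 0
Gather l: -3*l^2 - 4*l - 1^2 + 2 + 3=-3*l^2 - 4*l + 4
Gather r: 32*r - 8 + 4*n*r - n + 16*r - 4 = -n + r*(4*n + 48) - 12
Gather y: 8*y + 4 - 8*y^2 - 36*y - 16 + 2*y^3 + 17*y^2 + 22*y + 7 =2*y^3 + 9*y^2 - 6*y - 5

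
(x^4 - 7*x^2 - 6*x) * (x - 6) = x^5 - 6*x^4 - 7*x^3 + 36*x^2 + 36*x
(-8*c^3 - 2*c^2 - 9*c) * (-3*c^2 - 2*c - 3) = 24*c^5 + 22*c^4 + 55*c^3 + 24*c^2 + 27*c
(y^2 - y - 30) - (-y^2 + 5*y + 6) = 2*y^2 - 6*y - 36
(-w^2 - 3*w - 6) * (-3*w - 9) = 3*w^3 + 18*w^2 + 45*w + 54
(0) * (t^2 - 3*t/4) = 0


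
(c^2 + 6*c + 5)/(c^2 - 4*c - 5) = (c + 5)/(c - 5)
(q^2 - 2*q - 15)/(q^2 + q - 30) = (q + 3)/(q + 6)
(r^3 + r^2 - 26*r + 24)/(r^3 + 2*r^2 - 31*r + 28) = (r + 6)/(r + 7)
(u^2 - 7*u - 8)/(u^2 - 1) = (u - 8)/(u - 1)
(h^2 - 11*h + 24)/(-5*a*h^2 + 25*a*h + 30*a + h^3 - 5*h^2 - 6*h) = (-h^2 + 11*h - 24)/(5*a*h^2 - 25*a*h - 30*a - h^3 + 5*h^2 + 6*h)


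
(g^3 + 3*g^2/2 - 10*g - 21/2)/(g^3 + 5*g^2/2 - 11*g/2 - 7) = (g - 3)/(g - 2)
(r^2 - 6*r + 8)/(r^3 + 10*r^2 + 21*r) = (r^2 - 6*r + 8)/(r*(r^2 + 10*r + 21))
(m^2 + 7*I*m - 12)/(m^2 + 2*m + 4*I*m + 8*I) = (m + 3*I)/(m + 2)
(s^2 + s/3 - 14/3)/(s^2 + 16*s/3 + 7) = (s - 2)/(s + 3)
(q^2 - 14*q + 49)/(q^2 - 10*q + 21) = (q - 7)/(q - 3)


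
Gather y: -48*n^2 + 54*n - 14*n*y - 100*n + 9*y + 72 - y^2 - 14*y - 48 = -48*n^2 - 46*n - y^2 + y*(-14*n - 5) + 24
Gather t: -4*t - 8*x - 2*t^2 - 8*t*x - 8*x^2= -2*t^2 + t*(-8*x - 4) - 8*x^2 - 8*x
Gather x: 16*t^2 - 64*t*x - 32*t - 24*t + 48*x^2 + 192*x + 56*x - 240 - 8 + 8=16*t^2 - 56*t + 48*x^2 + x*(248 - 64*t) - 240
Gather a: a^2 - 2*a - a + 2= a^2 - 3*a + 2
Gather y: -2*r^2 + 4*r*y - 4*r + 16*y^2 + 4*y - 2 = -2*r^2 - 4*r + 16*y^2 + y*(4*r + 4) - 2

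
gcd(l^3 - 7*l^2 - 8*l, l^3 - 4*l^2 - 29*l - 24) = l^2 - 7*l - 8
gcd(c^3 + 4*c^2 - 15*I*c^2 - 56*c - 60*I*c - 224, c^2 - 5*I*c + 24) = c - 8*I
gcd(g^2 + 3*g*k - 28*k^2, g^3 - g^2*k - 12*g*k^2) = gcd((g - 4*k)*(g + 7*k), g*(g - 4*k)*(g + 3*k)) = g - 4*k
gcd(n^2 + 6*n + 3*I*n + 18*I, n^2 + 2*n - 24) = n + 6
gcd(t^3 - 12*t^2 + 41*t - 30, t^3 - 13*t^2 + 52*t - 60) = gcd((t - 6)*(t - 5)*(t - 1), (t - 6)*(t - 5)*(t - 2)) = t^2 - 11*t + 30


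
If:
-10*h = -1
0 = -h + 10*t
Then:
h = 1/10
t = 1/100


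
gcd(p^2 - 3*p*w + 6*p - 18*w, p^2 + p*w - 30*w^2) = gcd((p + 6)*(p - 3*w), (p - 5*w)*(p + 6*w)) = 1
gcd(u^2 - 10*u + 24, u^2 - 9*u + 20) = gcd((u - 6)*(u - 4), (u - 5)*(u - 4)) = u - 4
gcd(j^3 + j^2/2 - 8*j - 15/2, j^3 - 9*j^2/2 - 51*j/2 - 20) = j^2 + 7*j/2 + 5/2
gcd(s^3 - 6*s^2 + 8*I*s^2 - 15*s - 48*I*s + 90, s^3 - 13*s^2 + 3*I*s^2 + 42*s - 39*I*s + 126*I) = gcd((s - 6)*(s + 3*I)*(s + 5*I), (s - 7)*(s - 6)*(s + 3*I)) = s^2 + s*(-6 + 3*I) - 18*I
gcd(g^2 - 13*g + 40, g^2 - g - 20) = g - 5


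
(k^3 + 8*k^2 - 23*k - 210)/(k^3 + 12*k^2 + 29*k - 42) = (k - 5)/(k - 1)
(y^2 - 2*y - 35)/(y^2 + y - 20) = (y - 7)/(y - 4)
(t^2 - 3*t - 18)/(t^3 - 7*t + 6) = (t - 6)/(t^2 - 3*t + 2)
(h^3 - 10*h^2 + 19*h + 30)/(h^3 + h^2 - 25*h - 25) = (h - 6)/(h + 5)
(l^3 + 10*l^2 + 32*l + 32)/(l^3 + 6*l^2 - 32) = (l + 2)/(l - 2)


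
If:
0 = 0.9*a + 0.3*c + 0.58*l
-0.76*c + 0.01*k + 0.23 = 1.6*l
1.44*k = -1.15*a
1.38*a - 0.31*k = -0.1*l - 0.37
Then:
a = -0.16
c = 2.54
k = 0.13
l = -1.06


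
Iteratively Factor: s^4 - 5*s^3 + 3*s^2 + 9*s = (s - 3)*(s^3 - 2*s^2 - 3*s) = (s - 3)*(s + 1)*(s^2 - 3*s) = (s - 3)^2*(s + 1)*(s)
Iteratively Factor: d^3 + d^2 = (d + 1)*(d^2) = d*(d + 1)*(d)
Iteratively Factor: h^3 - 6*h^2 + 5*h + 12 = (h - 4)*(h^2 - 2*h - 3) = (h - 4)*(h - 3)*(h + 1)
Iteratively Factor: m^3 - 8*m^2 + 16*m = (m)*(m^2 - 8*m + 16) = m*(m - 4)*(m - 4)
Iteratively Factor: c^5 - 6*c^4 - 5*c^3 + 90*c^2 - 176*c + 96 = (c - 1)*(c^4 - 5*c^3 - 10*c^2 + 80*c - 96) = (c - 1)*(c + 4)*(c^3 - 9*c^2 + 26*c - 24) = (c - 2)*(c - 1)*(c + 4)*(c^2 - 7*c + 12) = (c - 3)*(c - 2)*(c - 1)*(c + 4)*(c - 4)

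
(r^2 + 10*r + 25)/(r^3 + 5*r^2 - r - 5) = (r + 5)/(r^2 - 1)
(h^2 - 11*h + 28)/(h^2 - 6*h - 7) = (h - 4)/(h + 1)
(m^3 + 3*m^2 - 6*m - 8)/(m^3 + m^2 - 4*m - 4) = (m + 4)/(m + 2)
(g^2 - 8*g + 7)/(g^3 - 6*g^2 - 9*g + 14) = 1/(g + 2)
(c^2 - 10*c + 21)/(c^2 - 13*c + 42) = (c - 3)/(c - 6)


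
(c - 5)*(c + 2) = c^2 - 3*c - 10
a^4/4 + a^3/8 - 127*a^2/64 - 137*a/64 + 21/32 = (a/4 + 1/2)*(a - 3)*(a - 1/4)*(a + 7/4)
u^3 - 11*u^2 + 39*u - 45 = (u - 5)*(u - 3)^2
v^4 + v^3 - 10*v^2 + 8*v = v*(v - 2)*(v - 1)*(v + 4)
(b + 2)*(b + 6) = b^2 + 8*b + 12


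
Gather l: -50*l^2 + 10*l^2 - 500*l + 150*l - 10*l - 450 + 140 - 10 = -40*l^2 - 360*l - 320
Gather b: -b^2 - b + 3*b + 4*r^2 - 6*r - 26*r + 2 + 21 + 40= -b^2 + 2*b + 4*r^2 - 32*r + 63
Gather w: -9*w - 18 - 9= -9*w - 27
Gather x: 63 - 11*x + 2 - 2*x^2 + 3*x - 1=-2*x^2 - 8*x + 64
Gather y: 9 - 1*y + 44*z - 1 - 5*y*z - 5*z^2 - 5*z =y*(-5*z - 1) - 5*z^2 + 39*z + 8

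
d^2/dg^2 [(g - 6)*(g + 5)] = 2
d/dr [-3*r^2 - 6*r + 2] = -6*r - 6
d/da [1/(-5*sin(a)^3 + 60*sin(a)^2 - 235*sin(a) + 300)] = (3*sin(a)^2 - 24*sin(a) + 47)*cos(a)/(5*(sin(a)^3 - 12*sin(a)^2 + 47*sin(a) - 60)^2)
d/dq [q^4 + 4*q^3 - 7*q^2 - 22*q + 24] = 4*q^3 + 12*q^2 - 14*q - 22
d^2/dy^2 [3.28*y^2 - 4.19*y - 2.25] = 6.56000000000000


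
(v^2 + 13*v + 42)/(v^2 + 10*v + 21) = (v + 6)/(v + 3)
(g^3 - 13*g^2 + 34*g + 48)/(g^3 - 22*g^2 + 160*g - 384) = (g + 1)/(g - 8)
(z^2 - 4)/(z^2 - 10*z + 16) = (z + 2)/(z - 8)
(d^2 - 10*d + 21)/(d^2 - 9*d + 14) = (d - 3)/(d - 2)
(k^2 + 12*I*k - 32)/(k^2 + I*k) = (k^2 + 12*I*k - 32)/(k*(k + I))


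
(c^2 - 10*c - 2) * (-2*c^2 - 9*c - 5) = -2*c^4 + 11*c^3 + 89*c^2 + 68*c + 10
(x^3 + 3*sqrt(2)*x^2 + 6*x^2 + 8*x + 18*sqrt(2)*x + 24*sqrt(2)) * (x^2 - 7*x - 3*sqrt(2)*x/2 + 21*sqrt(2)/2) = x^5 - x^4 + 3*sqrt(2)*x^4/2 - 43*x^3 - 3*sqrt(2)*x^3/2 - 51*sqrt(2)*x^2 - 47*x^2 - 84*sqrt(2)*x + 306*x + 504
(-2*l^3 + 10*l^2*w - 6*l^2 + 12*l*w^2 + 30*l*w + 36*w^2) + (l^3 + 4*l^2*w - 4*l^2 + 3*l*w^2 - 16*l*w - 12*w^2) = -l^3 + 14*l^2*w - 10*l^2 + 15*l*w^2 + 14*l*w + 24*w^2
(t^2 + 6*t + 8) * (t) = t^3 + 6*t^2 + 8*t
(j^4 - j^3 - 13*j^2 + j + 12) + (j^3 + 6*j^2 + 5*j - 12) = j^4 - 7*j^2 + 6*j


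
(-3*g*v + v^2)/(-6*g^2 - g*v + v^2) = v/(2*g + v)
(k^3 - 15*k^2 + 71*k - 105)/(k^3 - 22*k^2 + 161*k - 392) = (k^2 - 8*k + 15)/(k^2 - 15*k + 56)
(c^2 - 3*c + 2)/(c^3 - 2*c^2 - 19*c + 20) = (c - 2)/(c^2 - c - 20)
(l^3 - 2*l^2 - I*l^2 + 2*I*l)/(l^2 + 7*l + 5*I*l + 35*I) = l*(l^2 - l*(2 + I) + 2*I)/(l^2 + l*(7 + 5*I) + 35*I)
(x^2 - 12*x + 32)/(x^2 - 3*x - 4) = (x - 8)/(x + 1)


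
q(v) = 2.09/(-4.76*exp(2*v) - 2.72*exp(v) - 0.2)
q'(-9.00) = 0.02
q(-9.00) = -10.43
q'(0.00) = 0.43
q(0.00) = -0.27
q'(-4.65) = 1.10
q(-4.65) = -9.23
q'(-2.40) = 2.88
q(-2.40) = -4.30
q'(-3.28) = 2.53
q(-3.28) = -6.76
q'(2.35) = 0.01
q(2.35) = -0.00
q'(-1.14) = 1.59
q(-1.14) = -1.34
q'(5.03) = 0.00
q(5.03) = -0.00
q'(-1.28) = 1.78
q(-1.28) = -1.58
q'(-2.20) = 2.79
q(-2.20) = -3.73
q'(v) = 2.09*(9.52*exp(2*v) + 2.72*exp(v))/(-4.76*exp(2*v) - 2.72*exp(v) - 0.2)^2 = (19.8968*exp(v) + 5.6848)*exp(v)/(4.76*exp(2*v) + 2.72*exp(v) + 0.2)^2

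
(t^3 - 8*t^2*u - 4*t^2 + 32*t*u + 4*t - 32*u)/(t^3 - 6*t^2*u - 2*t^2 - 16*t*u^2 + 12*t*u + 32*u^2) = (t - 2)/(t + 2*u)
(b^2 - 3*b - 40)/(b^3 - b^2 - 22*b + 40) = (b - 8)/(b^2 - 6*b + 8)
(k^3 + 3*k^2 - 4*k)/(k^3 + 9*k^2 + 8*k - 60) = k*(k^2 + 3*k - 4)/(k^3 + 9*k^2 + 8*k - 60)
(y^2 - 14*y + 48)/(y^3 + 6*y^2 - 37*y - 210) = (y - 8)/(y^2 + 12*y + 35)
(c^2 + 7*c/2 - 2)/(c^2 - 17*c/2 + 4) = (c + 4)/(c - 8)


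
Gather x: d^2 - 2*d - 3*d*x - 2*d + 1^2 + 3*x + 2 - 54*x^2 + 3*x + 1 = d^2 - 4*d - 54*x^2 + x*(6 - 3*d) + 4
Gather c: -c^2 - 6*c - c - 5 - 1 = -c^2 - 7*c - 6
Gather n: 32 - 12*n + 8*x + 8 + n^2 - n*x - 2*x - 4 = n^2 + n*(-x - 12) + 6*x + 36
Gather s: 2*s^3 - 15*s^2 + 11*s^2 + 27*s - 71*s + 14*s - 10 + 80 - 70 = 2*s^3 - 4*s^2 - 30*s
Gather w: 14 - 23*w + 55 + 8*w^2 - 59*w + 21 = 8*w^2 - 82*w + 90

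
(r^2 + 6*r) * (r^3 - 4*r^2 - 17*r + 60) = r^5 + 2*r^4 - 41*r^3 - 42*r^2 + 360*r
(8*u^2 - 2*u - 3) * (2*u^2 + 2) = 16*u^4 - 4*u^3 + 10*u^2 - 4*u - 6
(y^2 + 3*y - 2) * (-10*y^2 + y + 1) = -10*y^4 - 29*y^3 + 24*y^2 + y - 2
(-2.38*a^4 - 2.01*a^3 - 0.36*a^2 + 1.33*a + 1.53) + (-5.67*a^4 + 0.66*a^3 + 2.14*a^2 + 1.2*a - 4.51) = -8.05*a^4 - 1.35*a^3 + 1.78*a^2 + 2.53*a - 2.98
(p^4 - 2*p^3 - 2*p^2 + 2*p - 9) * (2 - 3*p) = -3*p^5 + 8*p^4 + 2*p^3 - 10*p^2 + 31*p - 18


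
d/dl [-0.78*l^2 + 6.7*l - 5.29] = 6.7 - 1.56*l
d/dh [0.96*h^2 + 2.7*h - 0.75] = 1.92*h + 2.7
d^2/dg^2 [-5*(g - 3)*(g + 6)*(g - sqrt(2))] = -30*g - 30 + 10*sqrt(2)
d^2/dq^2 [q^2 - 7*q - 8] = 2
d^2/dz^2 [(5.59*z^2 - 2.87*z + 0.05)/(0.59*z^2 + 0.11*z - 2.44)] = (-2.723676*z^3 + 48.388614*z^2 - 24.770442*z + 65.165802)/(0.205379*z^6 + 0.114873*z^5 - 2.526675*z^4 - 0.948805*z^3 + 10.4493*z^2 + 1.964688*z - 14.526784)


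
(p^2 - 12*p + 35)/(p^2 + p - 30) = (p - 7)/(p + 6)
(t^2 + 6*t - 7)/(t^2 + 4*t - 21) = (t - 1)/(t - 3)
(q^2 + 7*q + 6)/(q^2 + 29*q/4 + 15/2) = 4*(q + 1)/(4*q + 5)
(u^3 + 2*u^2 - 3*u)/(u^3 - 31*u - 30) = u*(-u^2 - 2*u + 3)/(-u^3 + 31*u + 30)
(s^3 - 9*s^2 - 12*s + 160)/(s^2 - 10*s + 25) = (s^2 - 4*s - 32)/(s - 5)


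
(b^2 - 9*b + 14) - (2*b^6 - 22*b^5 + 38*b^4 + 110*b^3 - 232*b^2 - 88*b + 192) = -2*b^6 + 22*b^5 - 38*b^4 - 110*b^3 + 233*b^2 + 79*b - 178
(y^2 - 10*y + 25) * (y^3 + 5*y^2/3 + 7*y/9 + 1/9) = y^5 - 25*y^4/3 + 82*y^3/9 + 34*y^2 + 55*y/3 + 25/9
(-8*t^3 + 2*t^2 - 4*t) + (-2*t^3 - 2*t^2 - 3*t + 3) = -10*t^3 - 7*t + 3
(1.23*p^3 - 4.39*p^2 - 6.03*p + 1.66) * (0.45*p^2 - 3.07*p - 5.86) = 0.5535*p^5 - 5.7516*p^4 + 3.556*p^3 + 44.9845*p^2 + 30.2396*p - 9.7276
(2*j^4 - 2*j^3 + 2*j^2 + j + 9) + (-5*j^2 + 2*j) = 2*j^4 - 2*j^3 - 3*j^2 + 3*j + 9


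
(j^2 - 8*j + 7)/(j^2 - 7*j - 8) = (-j^2 + 8*j - 7)/(-j^2 + 7*j + 8)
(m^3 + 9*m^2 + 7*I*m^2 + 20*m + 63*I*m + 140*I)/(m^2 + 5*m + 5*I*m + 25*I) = (m^2 + m*(4 + 7*I) + 28*I)/(m + 5*I)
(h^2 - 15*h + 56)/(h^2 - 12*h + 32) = (h - 7)/(h - 4)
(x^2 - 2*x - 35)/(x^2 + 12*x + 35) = (x - 7)/(x + 7)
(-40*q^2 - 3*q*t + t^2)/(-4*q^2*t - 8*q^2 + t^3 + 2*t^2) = (40*q^2 + 3*q*t - t^2)/(4*q^2*t + 8*q^2 - t^3 - 2*t^2)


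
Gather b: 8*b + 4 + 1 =8*b + 5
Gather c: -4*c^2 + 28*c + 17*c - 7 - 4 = -4*c^2 + 45*c - 11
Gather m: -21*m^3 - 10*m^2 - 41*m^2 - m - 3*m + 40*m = -21*m^3 - 51*m^2 + 36*m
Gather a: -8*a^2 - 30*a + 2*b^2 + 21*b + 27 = -8*a^2 - 30*a + 2*b^2 + 21*b + 27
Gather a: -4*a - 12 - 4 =-4*a - 16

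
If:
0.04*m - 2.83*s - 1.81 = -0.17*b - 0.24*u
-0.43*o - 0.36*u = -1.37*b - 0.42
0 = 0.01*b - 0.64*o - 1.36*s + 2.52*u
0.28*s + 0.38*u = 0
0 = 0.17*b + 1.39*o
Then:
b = -0.29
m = 45.89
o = 0.04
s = -0.01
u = 0.01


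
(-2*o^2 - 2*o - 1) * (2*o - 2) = -4*o^3 + 2*o + 2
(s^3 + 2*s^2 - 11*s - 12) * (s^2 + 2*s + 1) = s^5 + 4*s^4 - 6*s^3 - 32*s^2 - 35*s - 12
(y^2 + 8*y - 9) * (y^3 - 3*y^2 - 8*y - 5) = y^5 + 5*y^4 - 41*y^3 - 42*y^2 + 32*y + 45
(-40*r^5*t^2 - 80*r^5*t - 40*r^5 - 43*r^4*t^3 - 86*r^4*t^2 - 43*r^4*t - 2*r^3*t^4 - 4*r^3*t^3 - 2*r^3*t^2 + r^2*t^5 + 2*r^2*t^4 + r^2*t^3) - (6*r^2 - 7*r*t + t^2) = -40*r^5*t^2 - 80*r^5*t - 40*r^5 - 43*r^4*t^3 - 86*r^4*t^2 - 43*r^4*t - 2*r^3*t^4 - 4*r^3*t^3 - 2*r^3*t^2 + r^2*t^5 + 2*r^2*t^4 + r^2*t^3 - 6*r^2 + 7*r*t - t^2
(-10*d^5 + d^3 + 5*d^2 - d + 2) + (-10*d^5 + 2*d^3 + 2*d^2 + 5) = -20*d^5 + 3*d^3 + 7*d^2 - d + 7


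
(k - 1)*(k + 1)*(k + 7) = k^3 + 7*k^2 - k - 7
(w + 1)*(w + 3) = w^2 + 4*w + 3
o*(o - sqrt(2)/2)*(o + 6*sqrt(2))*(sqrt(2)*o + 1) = sqrt(2)*o^4 + 12*o^3 - sqrt(2)*o^2/2 - 6*o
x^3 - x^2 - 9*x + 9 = (x - 3)*(x - 1)*(x + 3)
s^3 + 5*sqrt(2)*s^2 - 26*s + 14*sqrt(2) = (s - sqrt(2))^2*(s + 7*sqrt(2))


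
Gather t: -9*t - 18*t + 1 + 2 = 3 - 27*t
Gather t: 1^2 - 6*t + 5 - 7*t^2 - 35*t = -7*t^2 - 41*t + 6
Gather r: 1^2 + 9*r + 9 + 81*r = 90*r + 10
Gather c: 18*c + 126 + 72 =18*c + 198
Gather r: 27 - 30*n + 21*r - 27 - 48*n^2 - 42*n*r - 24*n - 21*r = -48*n^2 - 42*n*r - 54*n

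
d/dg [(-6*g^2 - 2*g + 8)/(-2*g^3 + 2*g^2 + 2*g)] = (-3*g^4 - 2*g^3 + 10*g^2 - 8*g - 4)/(g^2*(g^4 - 2*g^3 - g^2 + 2*g + 1))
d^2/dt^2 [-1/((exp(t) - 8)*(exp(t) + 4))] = 4*(-exp(3*t) + 3*exp(2*t) - 36*exp(t) + 32)*exp(t)/(exp(6*t) - 12*exp(5*t) - 48*exp(4*t) + 704*exp(3*t) + 1536*exp(2*t) - 12288*exp(t) - 32768)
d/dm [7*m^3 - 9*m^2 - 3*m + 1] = 21*m^2 - 18*m - 3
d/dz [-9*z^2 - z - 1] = -18*z - 1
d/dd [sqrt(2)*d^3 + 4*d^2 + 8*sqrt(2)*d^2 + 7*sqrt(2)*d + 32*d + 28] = 3*sqrt(2)*d^2 + 8*d + 16*sqrt(2)*d + 7*sqrt(2) + 32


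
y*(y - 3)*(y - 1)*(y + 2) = y^4 - 2*y^3 - 5*y^2 + 6*y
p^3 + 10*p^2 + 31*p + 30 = (p + 2)*(p + 3)*(p + 5)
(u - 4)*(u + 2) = u^2 - 2*u - 8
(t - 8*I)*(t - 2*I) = t^2 - 10*I*t - 16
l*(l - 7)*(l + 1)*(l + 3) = l^4 - 3*l^3 - 25*l^2 - 21*l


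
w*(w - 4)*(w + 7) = w^3 + 3*w^2 - 28*w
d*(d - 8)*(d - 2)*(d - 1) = d^4 - 11*d^3 + 26*d^2 - 16*d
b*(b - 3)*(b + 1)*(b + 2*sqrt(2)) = b^4 - 2*b^3 + 2*sqrt(2)*b^3 - 4*sqrt(2)*b^2 - 3*b^2 - 6*sqrt(2)*b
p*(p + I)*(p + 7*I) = p^3 + 8*I*p^2 - 7*p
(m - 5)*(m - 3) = m^2 - 8*m + 15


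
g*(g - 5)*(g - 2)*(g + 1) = g^4 - 6*g^3 + 3*g^2 + 10*g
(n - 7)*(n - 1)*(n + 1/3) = n^3 - 23*n^2/3 + 13*n/3 + 7/3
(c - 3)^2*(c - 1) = c^3 - 7*c^2 + 15*c - 9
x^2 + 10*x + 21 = (x + 3)*(x + 7)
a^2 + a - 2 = (a - 1)*(a + 2)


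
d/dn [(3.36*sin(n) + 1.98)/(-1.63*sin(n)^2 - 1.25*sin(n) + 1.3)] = (5.4768*sin(n)^2 + 6.4548*sin(n) + 6.843)*cos(n)/(2.6569*sin(n)^4 + 4.075*sin(n)^3 - 2.6755*sin(n)^2 - 3.25*sin(n) + 1.69)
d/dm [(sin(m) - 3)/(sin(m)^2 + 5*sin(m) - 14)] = (6*sin(m) + cos(m)^2)*cos(m)/(sin(m)^2 + 5*sin(m) - 14)^2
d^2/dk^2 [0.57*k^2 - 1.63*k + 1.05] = 1.14000000000000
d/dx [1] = 0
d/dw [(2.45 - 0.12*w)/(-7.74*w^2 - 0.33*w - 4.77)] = (-0.9288*w^2 + 37.926*w + 1.3809)/(59.9076*w^4 + 5.1084*w^3 + 73.9485*w^2 + 3.1482*w + 22.7529)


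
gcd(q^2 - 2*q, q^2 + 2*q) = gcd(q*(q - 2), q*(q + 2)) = q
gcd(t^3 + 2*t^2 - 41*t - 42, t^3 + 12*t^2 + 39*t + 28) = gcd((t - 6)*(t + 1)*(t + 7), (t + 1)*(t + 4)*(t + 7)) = t^2 + 8*t + 7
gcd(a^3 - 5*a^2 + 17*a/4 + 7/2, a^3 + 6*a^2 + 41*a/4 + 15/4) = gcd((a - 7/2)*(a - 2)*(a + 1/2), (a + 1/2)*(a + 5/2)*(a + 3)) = a + 1/2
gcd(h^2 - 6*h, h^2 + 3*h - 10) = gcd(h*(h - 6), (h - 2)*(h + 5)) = 1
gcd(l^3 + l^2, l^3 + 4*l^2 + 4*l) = l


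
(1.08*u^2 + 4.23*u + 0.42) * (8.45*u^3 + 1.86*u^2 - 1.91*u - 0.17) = 9.126*u^5 + 37.7523*u^4 + 9.354*u^3 - 7.4817*u^2 - 1.5213*u - 0.0714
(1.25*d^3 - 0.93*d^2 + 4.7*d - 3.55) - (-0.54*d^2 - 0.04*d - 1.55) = 1.25*d^3 - 0.39*d^2 + 4.74*d - 2.0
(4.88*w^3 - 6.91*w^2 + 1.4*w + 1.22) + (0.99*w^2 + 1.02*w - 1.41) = 4.88*w^3 - 5.92*w^2 + 2.42*w - 0.19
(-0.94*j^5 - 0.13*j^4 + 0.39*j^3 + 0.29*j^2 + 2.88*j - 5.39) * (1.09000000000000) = -1.0246*j^5 - 0.1417*j^4 + 0.4251*j^3 + 0.3161*j^2 + 3.1392*j - 5.8751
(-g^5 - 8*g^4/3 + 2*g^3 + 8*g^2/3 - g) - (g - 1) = -g^5 - 8*g^4/3 + 2*g^3 + 8*g^2/3 - 2*g + 1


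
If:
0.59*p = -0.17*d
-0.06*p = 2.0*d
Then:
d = 0.00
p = 0.00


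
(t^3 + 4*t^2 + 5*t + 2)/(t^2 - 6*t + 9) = (t^3 + 4*t^2 + 5*t + 2)/(t^2 - 6*t + 9)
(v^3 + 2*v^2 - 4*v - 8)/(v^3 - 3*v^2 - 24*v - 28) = (v - 2)/(v - 7)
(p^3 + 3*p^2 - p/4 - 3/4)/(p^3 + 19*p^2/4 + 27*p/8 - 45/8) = 2*(4*p^2 - 1)/(8*p^2 + 14*p - 15)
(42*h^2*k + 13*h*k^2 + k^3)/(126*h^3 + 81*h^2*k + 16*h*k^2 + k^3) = k/(3*h + k)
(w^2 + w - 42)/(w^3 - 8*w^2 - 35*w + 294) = (w^2 + w - 42)/(w^3 - 8*w^2 - 35*w + 294)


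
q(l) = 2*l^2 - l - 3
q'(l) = 4*l - 1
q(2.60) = 7.92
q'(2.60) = 9.40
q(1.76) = 1.44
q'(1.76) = 6.04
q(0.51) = -2.99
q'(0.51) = 1.04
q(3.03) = 12.33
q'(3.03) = 11.12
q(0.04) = -3.04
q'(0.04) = -0.84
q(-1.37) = 2.12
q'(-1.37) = -6.48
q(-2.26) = 9.48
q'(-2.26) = -10.04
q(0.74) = -2.64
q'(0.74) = 1.96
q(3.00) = 12.00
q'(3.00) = 11.00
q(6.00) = 63.00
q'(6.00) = 23.00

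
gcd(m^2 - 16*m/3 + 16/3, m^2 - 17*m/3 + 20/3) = m - 4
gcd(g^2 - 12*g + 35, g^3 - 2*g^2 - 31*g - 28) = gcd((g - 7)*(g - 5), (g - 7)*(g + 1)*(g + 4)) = g - 7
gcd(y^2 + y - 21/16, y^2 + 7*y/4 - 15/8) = y - 3/4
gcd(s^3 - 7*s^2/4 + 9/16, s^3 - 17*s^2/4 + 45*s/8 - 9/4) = s^2 - 9*s/4 + 9/8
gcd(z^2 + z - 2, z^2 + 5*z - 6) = z - 1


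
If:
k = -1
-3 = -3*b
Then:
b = 1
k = -1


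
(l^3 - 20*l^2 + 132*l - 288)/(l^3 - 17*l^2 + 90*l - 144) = (l - 6)/(l - 3)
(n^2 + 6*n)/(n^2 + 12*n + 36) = n/(n + 6)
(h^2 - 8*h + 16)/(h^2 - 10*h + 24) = (h - 4)/(h - 6)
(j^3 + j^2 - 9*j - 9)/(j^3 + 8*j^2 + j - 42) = (j^2 - 2*j - 3)/(j^2 + 5*j - 14)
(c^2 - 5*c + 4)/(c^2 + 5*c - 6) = (c - 4)/(c + 6)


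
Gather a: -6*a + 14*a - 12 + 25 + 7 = 8*a + 20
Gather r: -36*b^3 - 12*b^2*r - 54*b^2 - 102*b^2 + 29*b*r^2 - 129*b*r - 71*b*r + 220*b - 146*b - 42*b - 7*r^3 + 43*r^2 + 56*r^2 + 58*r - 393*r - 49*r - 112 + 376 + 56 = -36*b^3 - 156*b^2 + 32*b - 7*r^3 + r^2*(29*b + 99) + r*(-12*b^2 - 200*b - 384) + 320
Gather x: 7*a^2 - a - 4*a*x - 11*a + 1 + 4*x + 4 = 7*a^2 - 12*a + x*(4 - 4*a) + 5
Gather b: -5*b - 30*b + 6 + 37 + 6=49 - 35*b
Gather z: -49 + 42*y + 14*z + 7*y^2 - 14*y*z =7*y^2 + 42*y + z*(14 - 14*y) - 49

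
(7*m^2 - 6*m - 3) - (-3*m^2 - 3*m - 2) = 10*m^2 - 3*m - 1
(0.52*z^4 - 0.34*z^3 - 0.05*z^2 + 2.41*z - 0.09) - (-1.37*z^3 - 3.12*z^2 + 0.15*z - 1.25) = 0.52*z^4 + 1.03*z^3 + 3.07*z^2 + 2.26*z + 1.16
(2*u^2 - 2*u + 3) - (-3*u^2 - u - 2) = 5*u^2 - u + 5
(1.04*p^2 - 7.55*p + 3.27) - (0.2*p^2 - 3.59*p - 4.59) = 0.84*p^2 - 3.96*p + 7.86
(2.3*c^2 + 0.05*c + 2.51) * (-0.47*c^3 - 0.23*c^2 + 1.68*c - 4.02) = -1.081*c^5 - 0.5525*c^4 + 2.6728*c^3 - 9.7393*c^2 + 4.0158*c - 10.0902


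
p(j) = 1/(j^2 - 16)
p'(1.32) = -0.01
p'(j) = -2*j/(j^2 - 16)^2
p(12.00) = 0.01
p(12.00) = 0.01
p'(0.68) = -0.01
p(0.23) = -0.06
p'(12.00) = 0.00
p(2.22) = -0.09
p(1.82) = -0.08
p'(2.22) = -0.04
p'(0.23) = -0.00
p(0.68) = -0.06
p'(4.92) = -0.15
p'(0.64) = -0.01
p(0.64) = -0.06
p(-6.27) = 0.04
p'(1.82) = -0.02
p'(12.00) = 0.00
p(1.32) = -0.07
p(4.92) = 0.12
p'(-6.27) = 0.02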